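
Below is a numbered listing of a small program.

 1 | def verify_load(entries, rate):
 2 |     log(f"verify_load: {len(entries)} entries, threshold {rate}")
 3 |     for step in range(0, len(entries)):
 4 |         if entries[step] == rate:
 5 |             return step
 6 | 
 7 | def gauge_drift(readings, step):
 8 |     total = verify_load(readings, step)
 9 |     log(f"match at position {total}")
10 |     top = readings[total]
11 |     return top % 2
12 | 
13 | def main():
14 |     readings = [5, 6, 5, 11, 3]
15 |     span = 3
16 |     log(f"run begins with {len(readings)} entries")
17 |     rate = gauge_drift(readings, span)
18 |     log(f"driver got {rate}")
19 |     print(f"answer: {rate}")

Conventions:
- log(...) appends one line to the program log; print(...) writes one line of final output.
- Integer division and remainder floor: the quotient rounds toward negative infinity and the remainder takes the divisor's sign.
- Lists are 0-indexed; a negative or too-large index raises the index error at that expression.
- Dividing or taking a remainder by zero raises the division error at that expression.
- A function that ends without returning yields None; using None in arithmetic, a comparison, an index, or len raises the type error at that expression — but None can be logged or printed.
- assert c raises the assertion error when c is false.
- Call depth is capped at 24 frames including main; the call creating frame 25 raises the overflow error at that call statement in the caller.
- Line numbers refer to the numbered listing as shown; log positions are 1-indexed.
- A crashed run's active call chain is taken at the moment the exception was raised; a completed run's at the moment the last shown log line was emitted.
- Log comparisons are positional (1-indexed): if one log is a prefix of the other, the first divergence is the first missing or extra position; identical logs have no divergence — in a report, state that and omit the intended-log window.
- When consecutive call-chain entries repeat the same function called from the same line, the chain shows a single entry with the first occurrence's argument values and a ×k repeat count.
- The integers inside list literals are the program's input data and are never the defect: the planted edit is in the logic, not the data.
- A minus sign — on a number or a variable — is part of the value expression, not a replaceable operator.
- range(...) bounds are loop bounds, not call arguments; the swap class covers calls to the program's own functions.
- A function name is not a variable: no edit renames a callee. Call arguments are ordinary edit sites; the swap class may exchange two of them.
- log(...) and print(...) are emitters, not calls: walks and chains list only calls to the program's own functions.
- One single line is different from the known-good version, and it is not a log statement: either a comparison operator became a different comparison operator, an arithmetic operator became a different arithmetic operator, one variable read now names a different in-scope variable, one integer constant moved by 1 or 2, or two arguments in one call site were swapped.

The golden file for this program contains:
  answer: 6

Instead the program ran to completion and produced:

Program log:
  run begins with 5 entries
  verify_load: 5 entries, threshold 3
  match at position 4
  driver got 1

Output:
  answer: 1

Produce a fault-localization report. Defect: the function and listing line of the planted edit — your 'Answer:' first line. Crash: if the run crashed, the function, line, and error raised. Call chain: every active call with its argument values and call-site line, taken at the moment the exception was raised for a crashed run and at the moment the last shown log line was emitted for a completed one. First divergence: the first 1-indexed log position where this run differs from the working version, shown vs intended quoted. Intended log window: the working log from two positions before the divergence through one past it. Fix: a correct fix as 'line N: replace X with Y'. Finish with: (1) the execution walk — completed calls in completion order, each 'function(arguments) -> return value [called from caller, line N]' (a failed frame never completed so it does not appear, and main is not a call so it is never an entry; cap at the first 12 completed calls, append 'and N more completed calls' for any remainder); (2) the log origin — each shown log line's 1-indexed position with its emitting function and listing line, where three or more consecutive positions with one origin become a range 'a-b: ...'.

Answer: the defect is in gauge_drift at line 11.
Key observation: Position 4 is the first bad log line: 'driver got 1' should read 'driver got 6'.
Call chain: main.
First divergence: position 4; shown 'driver got 1' vs intended 'driver got 6'.
Intended log window:
  2: verify_load: 5 entries, threshold 3
  3: match at position 4
  4: driver got 6
Execution walk:
  verify_load([5, 6, 5, 11, 3], 3) -> 4  [called from gauge_drift, line 8]
  gauge_drift([5, 6, 5, 11, 3], 3) -> 1  [called from main, line 17]
Log line origins:
  1: logged in main at line 16
  2: logged in verify_load at line 2
  3: logged in gauge_drift at line 9
  4: logged in main at line 18
A correct fix: line 11: replace `%` with `*`.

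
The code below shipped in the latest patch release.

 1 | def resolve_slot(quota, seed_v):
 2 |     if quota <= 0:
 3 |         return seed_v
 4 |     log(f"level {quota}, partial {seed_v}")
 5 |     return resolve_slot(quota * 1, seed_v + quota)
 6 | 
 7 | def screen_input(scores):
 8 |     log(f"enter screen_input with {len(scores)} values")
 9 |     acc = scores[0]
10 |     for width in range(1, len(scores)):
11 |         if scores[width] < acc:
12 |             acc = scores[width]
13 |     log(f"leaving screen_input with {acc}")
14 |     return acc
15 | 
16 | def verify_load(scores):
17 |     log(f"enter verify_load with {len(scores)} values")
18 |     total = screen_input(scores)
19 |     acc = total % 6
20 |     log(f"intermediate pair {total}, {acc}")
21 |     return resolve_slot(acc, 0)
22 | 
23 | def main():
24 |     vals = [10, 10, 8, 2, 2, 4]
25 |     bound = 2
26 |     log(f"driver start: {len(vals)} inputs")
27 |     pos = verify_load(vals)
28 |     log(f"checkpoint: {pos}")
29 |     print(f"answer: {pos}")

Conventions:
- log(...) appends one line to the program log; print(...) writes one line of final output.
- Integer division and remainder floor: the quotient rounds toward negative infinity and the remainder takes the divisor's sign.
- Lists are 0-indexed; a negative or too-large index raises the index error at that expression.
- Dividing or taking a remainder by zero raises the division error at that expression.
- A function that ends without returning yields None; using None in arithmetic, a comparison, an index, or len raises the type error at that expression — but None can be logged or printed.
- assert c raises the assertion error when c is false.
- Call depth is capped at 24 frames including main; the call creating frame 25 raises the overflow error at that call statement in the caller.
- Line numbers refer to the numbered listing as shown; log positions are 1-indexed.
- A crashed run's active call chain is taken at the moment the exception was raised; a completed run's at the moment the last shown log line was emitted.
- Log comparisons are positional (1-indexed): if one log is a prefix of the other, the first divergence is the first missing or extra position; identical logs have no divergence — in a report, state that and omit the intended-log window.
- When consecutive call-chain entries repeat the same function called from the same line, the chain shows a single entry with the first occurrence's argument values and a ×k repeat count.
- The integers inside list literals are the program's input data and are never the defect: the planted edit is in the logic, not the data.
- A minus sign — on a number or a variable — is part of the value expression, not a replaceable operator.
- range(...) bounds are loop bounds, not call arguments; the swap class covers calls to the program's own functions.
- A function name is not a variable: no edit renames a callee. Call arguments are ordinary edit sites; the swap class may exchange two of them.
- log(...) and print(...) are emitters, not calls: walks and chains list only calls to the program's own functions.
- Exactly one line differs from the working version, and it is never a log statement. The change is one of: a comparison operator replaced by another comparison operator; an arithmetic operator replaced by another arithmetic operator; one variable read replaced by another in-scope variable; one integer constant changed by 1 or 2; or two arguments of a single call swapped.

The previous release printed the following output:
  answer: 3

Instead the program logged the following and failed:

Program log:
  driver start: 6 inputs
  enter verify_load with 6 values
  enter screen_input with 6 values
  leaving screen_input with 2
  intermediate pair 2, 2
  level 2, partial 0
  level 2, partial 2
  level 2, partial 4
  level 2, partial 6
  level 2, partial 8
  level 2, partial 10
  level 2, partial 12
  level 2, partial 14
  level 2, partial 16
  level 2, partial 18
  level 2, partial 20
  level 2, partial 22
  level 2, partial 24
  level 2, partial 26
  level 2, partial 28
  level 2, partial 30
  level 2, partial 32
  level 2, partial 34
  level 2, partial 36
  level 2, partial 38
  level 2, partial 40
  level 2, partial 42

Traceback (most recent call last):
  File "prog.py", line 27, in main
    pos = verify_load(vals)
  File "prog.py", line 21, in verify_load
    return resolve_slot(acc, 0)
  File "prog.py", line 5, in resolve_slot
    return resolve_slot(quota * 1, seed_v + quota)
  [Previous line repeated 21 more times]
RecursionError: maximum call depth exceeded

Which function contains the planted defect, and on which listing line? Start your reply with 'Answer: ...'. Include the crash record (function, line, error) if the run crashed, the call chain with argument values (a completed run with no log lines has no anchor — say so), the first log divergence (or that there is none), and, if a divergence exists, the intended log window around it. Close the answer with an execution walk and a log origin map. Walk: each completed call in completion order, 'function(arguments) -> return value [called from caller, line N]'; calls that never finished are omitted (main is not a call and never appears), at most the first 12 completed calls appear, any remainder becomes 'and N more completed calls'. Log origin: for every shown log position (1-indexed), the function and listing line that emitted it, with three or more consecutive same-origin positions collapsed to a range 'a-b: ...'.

Answer: the defect is in resolve_slot at line 5.
The tell: Everything matches until log position 7, which reads 'level 2, partial 2' in place of 'level 1, partial 2'.
Crash: resolve_slot, line 5, RecursionError.
Call chain: main -> verify_load([10, 10, 8, 2, 2, 4]) (called at line 27) -> resolve_slot(2, 0) (called at line 21) -> resolve_slot(2, 2) (called at line 5) ×21.
First divergence: position 7 — the shown line 'level 2, partial 2' should read 'level 1, partial 2'.
Intended log window:
  5: intermediate pair 2, 2
  6: level 2, partial 0
  7: level 1, partial 2
  8: checkpoint: 3
Execution walk:
  screen_input([10, 10, 8, 2, 2, 4]) -> 2  [called from verify_load, line 18]
Log origin:
  1: from main, line 26
  2: from verify_load, line 17
  3: from screen_input, line 8
  4: from screen_input, line 13
  5: from verify_load, line 20
  6-27: from resolve_slot, line 4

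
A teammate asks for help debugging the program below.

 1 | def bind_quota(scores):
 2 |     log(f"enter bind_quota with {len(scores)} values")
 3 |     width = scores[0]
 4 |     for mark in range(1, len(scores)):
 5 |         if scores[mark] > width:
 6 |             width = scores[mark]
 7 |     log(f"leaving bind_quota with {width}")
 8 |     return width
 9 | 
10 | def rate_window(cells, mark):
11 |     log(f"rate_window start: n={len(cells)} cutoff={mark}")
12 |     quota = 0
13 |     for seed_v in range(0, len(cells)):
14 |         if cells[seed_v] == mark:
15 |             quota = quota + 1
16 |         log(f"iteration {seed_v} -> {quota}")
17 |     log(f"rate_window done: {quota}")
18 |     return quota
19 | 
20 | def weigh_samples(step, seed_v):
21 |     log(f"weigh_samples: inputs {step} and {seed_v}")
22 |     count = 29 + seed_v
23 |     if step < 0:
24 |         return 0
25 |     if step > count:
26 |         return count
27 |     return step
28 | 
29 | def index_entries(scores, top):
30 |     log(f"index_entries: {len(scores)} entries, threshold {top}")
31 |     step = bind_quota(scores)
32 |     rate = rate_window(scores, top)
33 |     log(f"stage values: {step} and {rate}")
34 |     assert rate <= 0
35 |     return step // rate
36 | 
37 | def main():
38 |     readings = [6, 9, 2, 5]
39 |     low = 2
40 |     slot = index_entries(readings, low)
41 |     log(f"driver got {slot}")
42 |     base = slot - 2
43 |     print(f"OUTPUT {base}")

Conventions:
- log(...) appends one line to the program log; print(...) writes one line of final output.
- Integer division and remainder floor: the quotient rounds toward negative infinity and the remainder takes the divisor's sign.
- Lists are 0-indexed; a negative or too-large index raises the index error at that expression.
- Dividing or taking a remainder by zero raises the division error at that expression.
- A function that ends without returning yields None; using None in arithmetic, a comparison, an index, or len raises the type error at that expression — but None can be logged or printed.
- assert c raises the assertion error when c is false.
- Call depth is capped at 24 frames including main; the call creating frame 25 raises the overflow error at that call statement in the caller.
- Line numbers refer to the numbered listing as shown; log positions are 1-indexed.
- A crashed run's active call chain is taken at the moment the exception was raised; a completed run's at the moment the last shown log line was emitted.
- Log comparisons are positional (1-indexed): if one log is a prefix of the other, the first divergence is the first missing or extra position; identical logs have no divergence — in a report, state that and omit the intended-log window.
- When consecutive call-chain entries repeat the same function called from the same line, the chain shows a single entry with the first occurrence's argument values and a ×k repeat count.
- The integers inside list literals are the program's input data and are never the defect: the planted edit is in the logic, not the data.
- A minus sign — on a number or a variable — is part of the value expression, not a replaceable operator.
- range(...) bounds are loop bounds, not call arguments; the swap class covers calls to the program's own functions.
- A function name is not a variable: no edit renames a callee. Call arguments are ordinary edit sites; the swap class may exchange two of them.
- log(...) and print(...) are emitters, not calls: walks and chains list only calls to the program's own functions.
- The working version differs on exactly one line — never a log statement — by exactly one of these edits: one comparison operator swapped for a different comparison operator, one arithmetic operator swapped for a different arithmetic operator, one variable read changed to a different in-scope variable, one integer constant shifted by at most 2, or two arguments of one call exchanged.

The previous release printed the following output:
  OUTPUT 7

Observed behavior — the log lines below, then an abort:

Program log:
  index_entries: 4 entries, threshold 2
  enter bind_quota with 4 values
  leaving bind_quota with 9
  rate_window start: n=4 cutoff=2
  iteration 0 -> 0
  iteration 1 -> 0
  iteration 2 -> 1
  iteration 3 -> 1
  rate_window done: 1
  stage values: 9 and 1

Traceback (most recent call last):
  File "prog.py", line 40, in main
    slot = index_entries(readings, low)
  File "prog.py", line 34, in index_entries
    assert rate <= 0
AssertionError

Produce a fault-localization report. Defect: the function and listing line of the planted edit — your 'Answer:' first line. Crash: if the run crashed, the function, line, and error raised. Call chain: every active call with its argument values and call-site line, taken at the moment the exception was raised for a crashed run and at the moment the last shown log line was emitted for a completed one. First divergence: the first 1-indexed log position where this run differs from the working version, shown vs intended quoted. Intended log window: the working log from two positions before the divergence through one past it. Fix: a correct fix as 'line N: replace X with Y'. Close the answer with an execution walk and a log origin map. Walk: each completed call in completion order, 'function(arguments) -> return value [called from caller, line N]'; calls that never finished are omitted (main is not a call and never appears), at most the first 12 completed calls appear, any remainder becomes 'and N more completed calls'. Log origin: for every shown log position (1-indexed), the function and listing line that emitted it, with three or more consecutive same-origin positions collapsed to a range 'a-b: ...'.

Answer: the defect is in index_entries at line 34.
Key fact: A complete run would log 'driver got 9' next, but this one stopped at 10 lines.
Crash: index_entries, line 34, AssertionError.
Call chain: main -> index_entries([6, 9, 2, 5], 2) (called at line 40).
First divergence: position 11 (shown log ended at 10 lines; the working version continues: 'driver got 9').
Intended log window:
  9: rate_window done: 1
  10: stage values: 9 and 1
  11: driver got 9
Execution walk:
  bind_quota([6, 9, 2, 5]) -> 9  [called from index_entries, line 31]
  rate_window([6, 9, 2, 5], 2) -> 1  [called from index_entries, line 32]
Log line origins:
  1: emitted by index_entries (line 30)
  2: emitted by bind_quota (line 2)
  3: emitted by bind_quota (line 7)
  4: emitted by rate_window (line 11)
  5-8: emitted by rate_window (line 16)
  9: emitted by rate_window (line 17)
  10: emitted by index_entries (line 33)
A correct fix: line 34: replace `<=` with `>`.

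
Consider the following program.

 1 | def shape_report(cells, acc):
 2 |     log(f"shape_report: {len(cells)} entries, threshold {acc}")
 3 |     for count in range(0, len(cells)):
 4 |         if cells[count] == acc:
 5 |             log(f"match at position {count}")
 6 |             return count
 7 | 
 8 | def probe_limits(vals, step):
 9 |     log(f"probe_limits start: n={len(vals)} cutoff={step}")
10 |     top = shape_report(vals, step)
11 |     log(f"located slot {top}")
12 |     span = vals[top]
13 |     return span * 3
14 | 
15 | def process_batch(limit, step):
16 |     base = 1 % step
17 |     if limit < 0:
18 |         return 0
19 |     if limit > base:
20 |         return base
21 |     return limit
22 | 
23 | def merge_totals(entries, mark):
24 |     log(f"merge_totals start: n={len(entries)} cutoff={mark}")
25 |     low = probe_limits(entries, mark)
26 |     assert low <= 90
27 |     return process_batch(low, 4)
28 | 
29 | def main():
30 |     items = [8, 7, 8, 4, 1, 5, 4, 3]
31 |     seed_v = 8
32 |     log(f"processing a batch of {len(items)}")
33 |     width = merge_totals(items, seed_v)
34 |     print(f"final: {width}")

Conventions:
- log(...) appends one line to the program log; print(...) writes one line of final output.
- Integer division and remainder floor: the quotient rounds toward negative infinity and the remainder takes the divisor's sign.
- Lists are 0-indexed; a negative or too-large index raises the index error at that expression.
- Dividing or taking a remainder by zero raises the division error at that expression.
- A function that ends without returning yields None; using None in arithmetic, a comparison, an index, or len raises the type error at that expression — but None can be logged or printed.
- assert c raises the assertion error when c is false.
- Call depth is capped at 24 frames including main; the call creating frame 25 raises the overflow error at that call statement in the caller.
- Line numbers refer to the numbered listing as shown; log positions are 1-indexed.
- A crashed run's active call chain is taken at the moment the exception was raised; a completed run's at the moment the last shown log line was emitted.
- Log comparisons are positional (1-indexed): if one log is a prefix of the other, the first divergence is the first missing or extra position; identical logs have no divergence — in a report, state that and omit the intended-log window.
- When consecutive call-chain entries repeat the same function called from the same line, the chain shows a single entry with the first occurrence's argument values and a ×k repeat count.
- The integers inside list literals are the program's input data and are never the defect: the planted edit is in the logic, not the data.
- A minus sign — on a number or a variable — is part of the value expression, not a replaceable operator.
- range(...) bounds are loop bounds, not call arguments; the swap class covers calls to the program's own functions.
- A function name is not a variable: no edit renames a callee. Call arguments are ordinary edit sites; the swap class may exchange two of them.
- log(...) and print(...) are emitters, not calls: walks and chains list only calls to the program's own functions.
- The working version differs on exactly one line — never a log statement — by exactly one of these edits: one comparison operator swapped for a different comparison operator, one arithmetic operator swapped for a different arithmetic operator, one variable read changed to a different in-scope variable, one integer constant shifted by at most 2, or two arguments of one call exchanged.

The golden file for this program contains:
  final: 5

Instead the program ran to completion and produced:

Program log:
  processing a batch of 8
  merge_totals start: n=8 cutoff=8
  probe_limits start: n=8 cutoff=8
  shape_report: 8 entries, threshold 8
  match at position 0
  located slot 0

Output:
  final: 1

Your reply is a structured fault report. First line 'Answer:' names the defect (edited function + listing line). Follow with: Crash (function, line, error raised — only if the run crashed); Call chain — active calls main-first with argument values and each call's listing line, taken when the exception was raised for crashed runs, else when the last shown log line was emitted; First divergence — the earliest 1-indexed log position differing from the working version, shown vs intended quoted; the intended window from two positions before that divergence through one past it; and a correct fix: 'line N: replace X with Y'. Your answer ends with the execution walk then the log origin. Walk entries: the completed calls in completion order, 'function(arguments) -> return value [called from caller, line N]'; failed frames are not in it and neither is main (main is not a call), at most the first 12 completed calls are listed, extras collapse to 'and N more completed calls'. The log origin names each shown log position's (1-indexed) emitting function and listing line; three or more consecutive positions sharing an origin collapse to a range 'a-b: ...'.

Answer: the defect is in process_batch at line 16.
Key observation: Every logged value matches the working version; the printed result is what differs.
Call chain: main -> merge_totals([8, 7, 8, 4, 1, 5, 4, 3], 8) (called at line 33) -> probe_limits([8, 7, 8, 4, 1, 5, 4, 3], 8) (called at line 25).
First divergence: there is none — every log position agrees.
Execution walk:
  shape_report([8, 7, 8, 4, 1, 5, 4, 3], 8) -> 0  [called from probe_limits, line 10]
  probe_limits([8, 7, 8, 4, 1, 5, 4, 3], 8) -> 24  [called from merge_totals, line 25]
  process_batch(24, 4) -> 1  [called from merge_totals, line 27]
  merge_totals([8, 7, 8, 4, 1, 5, 4, 3], 8) -> 1  [called from main, line 33]
Log origins:
  1: from main, line 32
  2: from merge_totals, line 24
  3: from probe_limits, line 9
  4: from shape_report, line 2
  5: from shape_report, line 5
  6: from probe_limits, line 11
A correct fix: line 16: replace `%` with `+`.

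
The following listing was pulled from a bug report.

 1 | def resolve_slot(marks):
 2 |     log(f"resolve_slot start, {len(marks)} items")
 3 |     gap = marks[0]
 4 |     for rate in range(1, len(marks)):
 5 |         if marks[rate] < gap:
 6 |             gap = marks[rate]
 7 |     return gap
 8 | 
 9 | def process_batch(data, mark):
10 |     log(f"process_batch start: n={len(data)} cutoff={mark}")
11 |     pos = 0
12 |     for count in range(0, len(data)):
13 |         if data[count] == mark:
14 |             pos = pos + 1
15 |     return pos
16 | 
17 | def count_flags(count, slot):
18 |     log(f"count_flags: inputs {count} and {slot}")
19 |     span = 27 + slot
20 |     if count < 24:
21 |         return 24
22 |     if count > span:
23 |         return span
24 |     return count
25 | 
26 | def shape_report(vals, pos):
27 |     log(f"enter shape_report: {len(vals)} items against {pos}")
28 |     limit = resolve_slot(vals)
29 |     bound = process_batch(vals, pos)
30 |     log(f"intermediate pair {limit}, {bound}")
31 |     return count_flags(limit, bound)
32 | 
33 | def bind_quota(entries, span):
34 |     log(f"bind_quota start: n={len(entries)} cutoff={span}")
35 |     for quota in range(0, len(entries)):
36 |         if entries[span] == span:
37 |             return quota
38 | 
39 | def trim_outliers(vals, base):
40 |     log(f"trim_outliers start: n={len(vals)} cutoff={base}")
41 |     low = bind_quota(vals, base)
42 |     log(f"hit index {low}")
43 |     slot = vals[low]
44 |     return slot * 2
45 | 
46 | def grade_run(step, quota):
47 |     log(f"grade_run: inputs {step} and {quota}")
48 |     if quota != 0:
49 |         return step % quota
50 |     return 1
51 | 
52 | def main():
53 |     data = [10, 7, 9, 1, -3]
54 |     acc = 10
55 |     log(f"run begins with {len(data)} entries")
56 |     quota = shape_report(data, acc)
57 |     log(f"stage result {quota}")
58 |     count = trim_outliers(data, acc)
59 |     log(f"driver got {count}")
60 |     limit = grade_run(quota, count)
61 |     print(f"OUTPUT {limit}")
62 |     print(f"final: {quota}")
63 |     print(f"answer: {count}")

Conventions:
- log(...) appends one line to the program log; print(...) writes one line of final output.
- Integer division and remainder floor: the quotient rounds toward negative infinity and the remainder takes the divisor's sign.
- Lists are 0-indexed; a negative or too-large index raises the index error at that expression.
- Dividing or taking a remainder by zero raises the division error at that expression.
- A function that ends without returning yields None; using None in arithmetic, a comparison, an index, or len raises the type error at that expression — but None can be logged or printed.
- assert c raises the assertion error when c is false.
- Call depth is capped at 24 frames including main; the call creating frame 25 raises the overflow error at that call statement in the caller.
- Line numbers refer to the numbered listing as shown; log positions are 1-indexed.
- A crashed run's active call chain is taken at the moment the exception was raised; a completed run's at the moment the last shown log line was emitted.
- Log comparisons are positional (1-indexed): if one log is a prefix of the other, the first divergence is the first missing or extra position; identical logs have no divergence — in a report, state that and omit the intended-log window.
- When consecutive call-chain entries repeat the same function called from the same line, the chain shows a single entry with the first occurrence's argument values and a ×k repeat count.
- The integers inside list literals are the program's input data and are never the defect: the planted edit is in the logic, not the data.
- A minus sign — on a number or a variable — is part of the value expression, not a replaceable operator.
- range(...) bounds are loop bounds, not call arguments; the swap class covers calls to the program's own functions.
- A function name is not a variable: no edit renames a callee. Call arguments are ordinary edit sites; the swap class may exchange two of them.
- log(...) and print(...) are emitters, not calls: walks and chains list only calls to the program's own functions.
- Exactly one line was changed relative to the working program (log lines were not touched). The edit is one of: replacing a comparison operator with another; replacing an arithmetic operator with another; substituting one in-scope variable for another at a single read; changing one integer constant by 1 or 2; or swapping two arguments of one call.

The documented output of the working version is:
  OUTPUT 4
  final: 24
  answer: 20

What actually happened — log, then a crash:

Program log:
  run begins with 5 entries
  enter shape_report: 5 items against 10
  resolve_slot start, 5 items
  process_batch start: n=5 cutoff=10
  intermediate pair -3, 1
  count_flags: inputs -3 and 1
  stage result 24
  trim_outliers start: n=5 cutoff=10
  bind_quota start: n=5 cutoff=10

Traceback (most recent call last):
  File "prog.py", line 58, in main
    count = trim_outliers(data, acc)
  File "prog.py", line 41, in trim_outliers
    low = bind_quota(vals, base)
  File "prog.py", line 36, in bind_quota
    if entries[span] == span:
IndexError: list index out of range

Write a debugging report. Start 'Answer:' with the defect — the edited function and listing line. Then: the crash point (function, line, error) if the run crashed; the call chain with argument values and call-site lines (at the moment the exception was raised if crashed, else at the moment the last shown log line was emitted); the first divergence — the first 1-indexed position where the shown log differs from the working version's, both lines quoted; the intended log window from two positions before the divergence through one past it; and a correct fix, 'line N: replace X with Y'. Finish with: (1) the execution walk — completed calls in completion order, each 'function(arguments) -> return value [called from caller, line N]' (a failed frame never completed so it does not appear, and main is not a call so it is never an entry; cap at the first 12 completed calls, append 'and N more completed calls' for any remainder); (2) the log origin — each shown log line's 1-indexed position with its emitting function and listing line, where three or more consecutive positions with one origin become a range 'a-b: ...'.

Answer: the defect is in bind_quota at line 36.
Key observation: The faulty run's log stops after 9 lines; the working version's next line would be 'hit index 0'.
Crash: bind_quota, line 36, IndexError.
Call chain: main -> trim_outliers([10, 7, 9, 1, -3], 10) (called at line 58) -> bind_quota([10, 7, 9, 1, -3], 10) (called at line 41).
First divergence: position 10 — after 9 matching lines the faulty run goes silent; intended next line 'hit index 0'.
Intended log window:
  8: trim_outliers start: n=5 cutoff=10
  9: bind_quota start: n=5 cutoff=10
  10: hit index 0
  11: driver got 20
Execution walk:
  resolve_slot([10, 7, 9, 1, -3]) -> -3  [called from shape_report, line 28]
  process_batch([10, 7, 9, 1, -3], 10) -> 1  [called from shape_report, line 29]
  count_flags(-3, 1) -> 24  [called from shape_report, line 31]
  shape_report([10, 7, 9, 1, -3], 10) -> 24  [called from main, line 56]
Log origin:
  1 — main, line 55
  2 — shape_report, line 27
  3 — resolve_slot, line 2
  4 — process_batch, line 10
  5 — shape_report, line 30
  6 — count_flags, line 18
  7 — main, line 57
  8 — trim_outliers, line 40
  9 — bind_quota, line 34
A correct fix: line 36: replace `entries[span]` with `entries[quota]`.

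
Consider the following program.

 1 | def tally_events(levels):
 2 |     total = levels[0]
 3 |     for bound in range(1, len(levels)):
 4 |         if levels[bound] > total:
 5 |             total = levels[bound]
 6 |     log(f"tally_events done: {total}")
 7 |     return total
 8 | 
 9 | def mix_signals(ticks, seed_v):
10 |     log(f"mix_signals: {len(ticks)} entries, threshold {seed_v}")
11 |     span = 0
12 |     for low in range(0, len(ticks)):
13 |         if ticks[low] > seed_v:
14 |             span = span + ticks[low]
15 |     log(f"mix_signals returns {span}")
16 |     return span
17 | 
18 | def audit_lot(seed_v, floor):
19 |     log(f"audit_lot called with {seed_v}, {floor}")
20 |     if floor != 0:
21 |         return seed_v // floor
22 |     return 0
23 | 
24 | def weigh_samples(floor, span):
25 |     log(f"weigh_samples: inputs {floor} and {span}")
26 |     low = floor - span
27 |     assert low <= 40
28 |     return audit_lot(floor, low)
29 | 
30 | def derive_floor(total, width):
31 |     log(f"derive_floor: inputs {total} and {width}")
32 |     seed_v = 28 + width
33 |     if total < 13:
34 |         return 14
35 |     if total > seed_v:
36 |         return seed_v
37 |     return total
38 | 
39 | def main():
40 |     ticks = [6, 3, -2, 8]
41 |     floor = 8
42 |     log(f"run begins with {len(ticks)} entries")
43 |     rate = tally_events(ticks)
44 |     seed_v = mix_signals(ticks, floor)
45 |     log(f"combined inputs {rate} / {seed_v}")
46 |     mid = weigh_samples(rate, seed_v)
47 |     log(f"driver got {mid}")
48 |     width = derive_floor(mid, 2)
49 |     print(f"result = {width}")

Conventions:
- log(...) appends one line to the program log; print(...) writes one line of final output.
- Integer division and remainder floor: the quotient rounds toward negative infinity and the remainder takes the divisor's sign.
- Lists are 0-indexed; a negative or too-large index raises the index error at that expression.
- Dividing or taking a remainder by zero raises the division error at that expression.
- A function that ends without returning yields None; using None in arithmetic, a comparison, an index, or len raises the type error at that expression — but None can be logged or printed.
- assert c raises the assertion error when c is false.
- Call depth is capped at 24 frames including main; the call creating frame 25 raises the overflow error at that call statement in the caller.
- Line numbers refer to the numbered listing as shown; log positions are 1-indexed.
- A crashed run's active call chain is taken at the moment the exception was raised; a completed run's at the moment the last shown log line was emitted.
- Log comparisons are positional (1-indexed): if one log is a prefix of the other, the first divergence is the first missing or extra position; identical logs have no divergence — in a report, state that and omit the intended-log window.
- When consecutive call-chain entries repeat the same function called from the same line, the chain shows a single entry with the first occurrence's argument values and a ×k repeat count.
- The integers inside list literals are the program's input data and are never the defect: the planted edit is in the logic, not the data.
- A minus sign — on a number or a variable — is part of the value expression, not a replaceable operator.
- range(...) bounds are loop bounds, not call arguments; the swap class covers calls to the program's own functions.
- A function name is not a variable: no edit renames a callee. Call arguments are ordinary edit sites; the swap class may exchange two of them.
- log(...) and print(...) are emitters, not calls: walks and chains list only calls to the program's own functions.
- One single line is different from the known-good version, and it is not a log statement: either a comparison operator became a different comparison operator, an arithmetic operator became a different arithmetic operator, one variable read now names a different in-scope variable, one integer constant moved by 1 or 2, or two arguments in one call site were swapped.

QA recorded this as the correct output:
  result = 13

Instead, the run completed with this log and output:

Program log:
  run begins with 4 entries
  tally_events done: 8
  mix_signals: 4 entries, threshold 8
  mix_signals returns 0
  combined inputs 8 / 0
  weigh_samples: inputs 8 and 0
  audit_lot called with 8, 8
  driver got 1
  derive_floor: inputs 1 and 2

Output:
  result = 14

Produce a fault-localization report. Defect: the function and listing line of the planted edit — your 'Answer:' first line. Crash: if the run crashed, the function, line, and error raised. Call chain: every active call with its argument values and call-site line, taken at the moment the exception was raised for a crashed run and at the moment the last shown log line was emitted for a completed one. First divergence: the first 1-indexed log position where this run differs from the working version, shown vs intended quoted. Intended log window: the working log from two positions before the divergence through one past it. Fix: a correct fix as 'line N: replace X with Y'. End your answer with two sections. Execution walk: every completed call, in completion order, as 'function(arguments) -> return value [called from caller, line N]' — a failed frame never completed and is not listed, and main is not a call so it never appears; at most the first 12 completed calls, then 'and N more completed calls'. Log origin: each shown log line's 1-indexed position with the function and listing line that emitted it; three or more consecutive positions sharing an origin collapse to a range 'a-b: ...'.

Answer: the defect is in derive_floor at line 34.
Core observation: Log streams are identical — the defect surfaces only in the printed output.
Call chain: main -> derive_floor(1, 2) (called at line 48).
First divergence: there is none — every log position agrees.
Execution walk:
  tally_events([6, 3, -2, 8]) -> 8  [called from main, line 43]
  mix_signals([6, 3, -2, 8], 8) -> 0  [called from main, line 44]
  audit_lot(8, 8) -> 1  [called from weigh_samples, line 28]
  weigh_samples(8, 0) -> 1  [called from main, line 46]
  derive_floor(1, 2) -> 14  [called from main, line 48]
Log origin:
  1 — main, line 42
  2 — tally_events, line 6
  3 — mix_signals, line 10
  4 — mix_signals, line 15
  5 — main, line 45
  6 — weigh_samples, line 25
  7 — audit_lot, line 19
  8 — main, line 47
  9 — derive_floor, line 31
A correct fix: line 34: replace `14` with `13`.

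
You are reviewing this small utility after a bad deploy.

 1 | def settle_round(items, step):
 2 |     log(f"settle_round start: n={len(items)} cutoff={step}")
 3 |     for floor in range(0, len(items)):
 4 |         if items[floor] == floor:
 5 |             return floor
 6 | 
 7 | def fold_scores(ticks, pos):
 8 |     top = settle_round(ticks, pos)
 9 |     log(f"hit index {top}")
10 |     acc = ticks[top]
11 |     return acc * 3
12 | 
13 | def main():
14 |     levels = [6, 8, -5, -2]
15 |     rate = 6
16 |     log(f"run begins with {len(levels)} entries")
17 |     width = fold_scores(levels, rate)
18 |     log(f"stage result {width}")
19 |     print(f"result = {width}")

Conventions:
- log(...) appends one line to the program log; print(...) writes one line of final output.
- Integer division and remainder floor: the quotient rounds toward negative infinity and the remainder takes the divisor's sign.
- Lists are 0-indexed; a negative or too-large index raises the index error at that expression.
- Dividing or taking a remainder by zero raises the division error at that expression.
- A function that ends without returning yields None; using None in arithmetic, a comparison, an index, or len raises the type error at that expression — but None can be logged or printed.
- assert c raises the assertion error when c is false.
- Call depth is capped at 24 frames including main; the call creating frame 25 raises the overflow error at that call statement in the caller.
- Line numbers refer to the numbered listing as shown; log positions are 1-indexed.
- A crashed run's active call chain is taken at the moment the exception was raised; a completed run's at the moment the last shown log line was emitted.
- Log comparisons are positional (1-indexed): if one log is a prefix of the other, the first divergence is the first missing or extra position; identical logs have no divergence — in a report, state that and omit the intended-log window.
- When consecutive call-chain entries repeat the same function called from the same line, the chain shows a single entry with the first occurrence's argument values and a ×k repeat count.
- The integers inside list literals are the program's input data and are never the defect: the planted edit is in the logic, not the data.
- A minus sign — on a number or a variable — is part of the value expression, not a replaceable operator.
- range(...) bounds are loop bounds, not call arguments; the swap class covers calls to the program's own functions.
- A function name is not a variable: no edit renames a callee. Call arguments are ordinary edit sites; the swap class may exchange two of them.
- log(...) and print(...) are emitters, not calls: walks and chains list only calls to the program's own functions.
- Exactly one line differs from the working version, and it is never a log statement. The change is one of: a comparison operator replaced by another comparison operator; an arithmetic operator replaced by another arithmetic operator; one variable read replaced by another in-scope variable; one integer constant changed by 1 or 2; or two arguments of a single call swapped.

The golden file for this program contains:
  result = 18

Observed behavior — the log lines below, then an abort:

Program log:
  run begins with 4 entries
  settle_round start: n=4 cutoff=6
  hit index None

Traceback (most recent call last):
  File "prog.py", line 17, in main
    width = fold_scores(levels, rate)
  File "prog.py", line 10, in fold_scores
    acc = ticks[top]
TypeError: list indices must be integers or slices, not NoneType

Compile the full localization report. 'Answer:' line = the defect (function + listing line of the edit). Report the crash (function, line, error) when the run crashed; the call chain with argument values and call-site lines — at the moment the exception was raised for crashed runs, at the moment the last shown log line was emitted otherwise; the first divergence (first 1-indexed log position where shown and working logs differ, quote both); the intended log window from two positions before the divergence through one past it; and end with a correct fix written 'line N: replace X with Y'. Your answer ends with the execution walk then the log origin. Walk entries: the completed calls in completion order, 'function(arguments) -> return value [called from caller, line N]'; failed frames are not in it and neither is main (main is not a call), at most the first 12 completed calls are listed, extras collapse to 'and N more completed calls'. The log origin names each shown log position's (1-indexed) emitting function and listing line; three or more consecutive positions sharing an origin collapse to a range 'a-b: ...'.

Answer: the defect is in settle_round at line 4.
Key observation: Position 3 is the first bad log line: 'hit index None' should read 'hit index 0'.
Crash: fold_scores, line 10, TypeError.
Call chain: main -> fold_scores([6, 8, -5, -2], 6) (called at line 17).
First divergence: position 3 — the shown line 'hit index None' should read 'hit index 0'.
Intended log window:
  1: run begins with 4 entries
  2: settle_round start: n=4 cutoff=6
  3: hit index 0
  4: stage result 18
Execution walk:
  settle_round([6, 8, -5, -2], 6) -> None  [called from fold_scores, line 8]
Log line origins:
  1: emitted by main (line 16)
  2: emitted by settle_round (line 2)
  3: emitted by fold_scores (line 9)
A correct fix: line 4: replace `items[floor] == floor` with `items[floor] == step`.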